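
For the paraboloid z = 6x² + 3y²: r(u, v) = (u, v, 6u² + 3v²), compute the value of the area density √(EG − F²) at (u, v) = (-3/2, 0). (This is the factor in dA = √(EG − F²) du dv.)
√(EG − F²)|_{(-3/2, 0)} = 5*sqrt(13)

E = 144*u^2 + 1, F = 72*u*v, G = 36*v^2 + 1, so EG − F² = 144*u^2 + 36*v^2 + 1. Taking the positive square root: √(EG − F²) = sqrt(144*u^2 + 36*v^2 + 1). At (u, v) = (-3/2, 0): 5*sqrt(13).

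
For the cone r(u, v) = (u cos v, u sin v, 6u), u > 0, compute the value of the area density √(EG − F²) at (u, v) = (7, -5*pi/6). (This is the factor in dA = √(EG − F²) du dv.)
√(EG − F²)|_{(7, -5*pi/6)} = 7*sqrt(37)

E = 37, F = 0, G = u^2, so EG − F² = 37*u^2. Taking the positive square root: √(EG − F²) = sqrt(37)*Abs(u). At (u, v) = (7, -5*pi/6): 7*sqrt(37).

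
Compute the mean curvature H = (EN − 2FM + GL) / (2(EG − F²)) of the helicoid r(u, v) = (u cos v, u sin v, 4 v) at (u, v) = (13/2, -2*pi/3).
H = 0

With E = 1, F = 0, G = u^2 + 16, L = 0, M = -4/sqrt(u^2 + 16), N = 0, assemble
  H = (EN − 2FM + GL) / (2(EG − F²)) = 0.
At (u, v) = (13/2, -2*pi/3): H = 0.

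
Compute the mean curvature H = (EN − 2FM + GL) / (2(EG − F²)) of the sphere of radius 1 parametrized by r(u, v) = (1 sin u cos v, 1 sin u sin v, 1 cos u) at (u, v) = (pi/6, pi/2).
H = -1

With E = 1, F = 0, G = sin(u)^2, L = -sin(u)/Abs(sin(u)), M = 0, N = -sin(u)^3/Abs(sin(u)), assemble
  H = (EN − 2FM + GL) / (2(EG − F²)) = -sin(u)/Abs(sin(u)).
At (u, v) = (pi/6, pi/2): H = -1.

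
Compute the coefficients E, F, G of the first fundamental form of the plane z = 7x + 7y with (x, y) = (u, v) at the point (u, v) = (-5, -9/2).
E = 50;  F = 49;  G = 50

Partials: r_u = (1, 0, 7), r_v = (0, 1, 7). As functions of (u, v):
  E = r_u · r_u = 50,
  F = r_u · r_v = 49,
  G = r_v · r_v = 50.
Evaluating at (u, v) = (-5, -9/2): E = 50, F = 49, G = 50.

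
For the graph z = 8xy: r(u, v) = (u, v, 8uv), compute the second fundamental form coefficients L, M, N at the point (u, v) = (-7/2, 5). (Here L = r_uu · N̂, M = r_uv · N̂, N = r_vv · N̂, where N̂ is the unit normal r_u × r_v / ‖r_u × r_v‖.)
L = 0;  M = 8*sqrt(265)/795;  N = 0

Compute the unit normal N̂(u, v) = (-8*v/sqrt(64*u^2 + 64*v^2 + 1), -8*u/sqrt(64*u^2 + 64*v^2 + 1), 1/sqrt(64*u^2 + 64*v^2 + 1)), and the second partials r_uu, r_uv, r_vv. Take dot products:
  L(u, v) = r_uu · N̂ = 0,
  M(u, v) = r_uv · N̂ = 8/sqrt(64*u^2 + 64*v^2 + 1),
  N(u, v) = r_vv · N̂ = 0.
Evaluating at (u, v) = (-7/2, 5):
  L = 0, M = 8*sqrt(265)/795, N = 0.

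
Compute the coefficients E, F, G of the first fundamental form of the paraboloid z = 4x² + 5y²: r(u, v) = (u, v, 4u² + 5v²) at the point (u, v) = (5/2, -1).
E = 401;  F = -200;  G = 101

Partials: r_u = (1, 0, 8*u), r_v = (0, 1, 10*v). As functions of (u, v):
  E = r_u · r_u = 64*u^2 + 1,
  F = r_u · r_v = 80*u*v,
  G = r_v · r_v = 100*v^2 + 1.
Evaluating at (u, v) = (5/2, -1): E = 401, F = -200, G = 101.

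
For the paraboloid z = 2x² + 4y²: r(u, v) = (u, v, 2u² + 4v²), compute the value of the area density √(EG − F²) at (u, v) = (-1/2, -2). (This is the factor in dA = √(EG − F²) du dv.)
√(EG − F²)|_{(-1/2, -2)} = 3*sqrt(29)

E = 16*u^2 + 1, F = 32*u*v, G = 64*v^2 + 1, so EG − F² = 16*u^2 + 64*v^2 + 1. Taking the positive square root: √(EG − F²) = sqrt(16*u^2 + 64*v^2 + 1). At (u, v) = (-1/2, -2): 3*sqrt(29).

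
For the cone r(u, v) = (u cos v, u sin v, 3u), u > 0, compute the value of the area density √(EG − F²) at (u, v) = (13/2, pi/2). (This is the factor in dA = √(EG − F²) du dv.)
√(EG − F²)|_{(13/2, pi/2)} = 13*sqrt(10)/2

E = 10, F = 0, G = u^2, so EG − F² = 10*u^2. Taking the positive square root: √(EG − F²) = sqrt(10)*Abs(u). At (u, v) = (13/2, pi/2): 13*sqrt(10)/2.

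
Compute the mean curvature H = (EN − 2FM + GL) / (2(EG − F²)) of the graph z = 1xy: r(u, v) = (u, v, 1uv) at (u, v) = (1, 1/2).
H = -4/27

With E = v^2 + 1, F = u*v, G = u^2 + 1, L = 0, M = 1/sqrt(u^2 + v^2 + 1), N = 0, assemble
  H = (EN − 2FM + GL) / (2(EG − F²)) = -u*v/(u^2 + v^2 + 1)^(3/2).
At (u, v) = (1, 1/2): H = -4/27.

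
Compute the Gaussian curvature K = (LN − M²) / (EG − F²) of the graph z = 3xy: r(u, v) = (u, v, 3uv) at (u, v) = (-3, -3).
K = -9/26569

Coefficients of the first fundamental form: E = 9*v^2 + 1, F = 9*u*v, G = 9*u^2 + 1.
Coefficients of the second fundamental form: L = 0, M = 3/sqrt(9*u^2 + 9*v^2 + 1), N = 0.
Assemble K = (LN − M²)/(EG − F²) = -9/(81*u^4 + 162*u^2*v^2 + 18*u^2 + 81*v^4 + 18*v^2 + 1). At (u, v) = (-3, -3): K = -9/26569.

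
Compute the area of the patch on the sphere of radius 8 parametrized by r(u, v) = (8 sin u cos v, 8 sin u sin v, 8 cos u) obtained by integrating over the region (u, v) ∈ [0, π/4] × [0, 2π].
Area = 64*pi*(2 - sqrt(2))

Area = ∫∫ √(EG − F²) du dv with √(EG − F²) = 64*Abs(sin(u)). Integrating over [0, π/4] × [0, 2π] gives 64*pi*(2 - sqrt(2)).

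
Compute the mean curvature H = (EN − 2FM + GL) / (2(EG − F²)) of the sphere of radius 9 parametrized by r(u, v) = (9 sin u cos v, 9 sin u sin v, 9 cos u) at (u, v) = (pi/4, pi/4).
H = -1/9

With E = 81, F = 0, G = 81*sin(u)^2, L = -9*sin(u)/Abs(sin(u)), M = 0, N = -9*sin(u)^3/Abs(sin(u)), assemble
  H = (EN − 2FM + GL) / (2(EG − F²)) = -sin(u)/(9*Abs(sin(u))).
At (u, v) = (pi/4, pi/4): H = -1/9.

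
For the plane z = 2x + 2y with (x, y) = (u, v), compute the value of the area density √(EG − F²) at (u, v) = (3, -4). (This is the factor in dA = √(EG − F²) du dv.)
√(EG − F²)|_{(3, -4)} = 3

E = 5, F = 4, G = 5, so EG − F² = 9. Taking the positive square root: √(EG − F²) = 3. At (u, v) = (3, -4): 3.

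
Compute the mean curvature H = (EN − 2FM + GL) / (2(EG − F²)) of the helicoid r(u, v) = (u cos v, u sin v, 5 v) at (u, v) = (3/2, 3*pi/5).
H = 0

With E = 1, F = 0, G = u^2 + 25, L = 0, M = -5/sqrt(u^2 + 25), N = 0, assemble
  H = (EN − 2FM + GL) / (2(EG − F²)) = 0.
At (u, v) = (3/2, 3*pi/5): H = 0.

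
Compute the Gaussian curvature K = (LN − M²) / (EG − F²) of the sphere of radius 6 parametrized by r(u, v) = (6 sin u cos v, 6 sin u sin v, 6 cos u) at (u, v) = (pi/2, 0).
K = 1/36

Coefficients of the first fundamental form: E = 36, F = 0, G = 36*sin(u)^2.
Coefficients of the second fundamental form: L = -6*sin(u)/Abs(sin(u)), M = 0, N = -6*sin(u)^3/Abs(sin(u)).
Assemble K = (LN − M²)/(EG − F²) = 1/36. At (u, v) = (pi/2, 0): K = 1/36.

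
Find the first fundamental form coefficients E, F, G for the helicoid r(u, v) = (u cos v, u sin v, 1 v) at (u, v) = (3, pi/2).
E = 1;  F = 0;  G = 10

Partials: r_u = (cos(v), sin(v), 0), r_v = (-u*sin(v), u*cos(v), 1). As functions of (u, v):
  E = r_u · r_u = 1,
  F = r_u · r_v = 0,
  G = r_v · r_v = u^2 + 1.
Evaluating at (u, v) = (3, pi/2): E = 1, F = 0, G = 10.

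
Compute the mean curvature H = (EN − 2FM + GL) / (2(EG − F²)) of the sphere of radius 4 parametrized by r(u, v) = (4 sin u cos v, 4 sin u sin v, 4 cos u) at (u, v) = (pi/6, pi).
H = -1/4

With E = 16, F = 0, G = 16*sin(u)^2, L = -4*sin(u)/Abs(sin(u)), M = 0, N = -4*sin(u)^3/Abs(sin(u)), assemble
  H = (EN − 2FM + GL) / (2(EG − F²)) = -sin(u)/(4*Abs(sin(u))).
At (u, v) = (pi/6, pi): H = -1/4.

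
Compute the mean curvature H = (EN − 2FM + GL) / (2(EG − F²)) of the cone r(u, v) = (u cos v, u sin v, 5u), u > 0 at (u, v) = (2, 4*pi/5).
H = 5*sqrt(26)/104

With E = 26, F = 0, G = u^2, L = 0, M = 0, N = 5*sqrt(26)*u^2/(26*Abs(u)), assemble
  H = (EN − 2FM + GL) / (2(EG − F²)) = 5*sqrt(26)/(52*Abs(u)).
At (u, v) = (2, 4*pi/5): H = 5*sqrt(26)/104.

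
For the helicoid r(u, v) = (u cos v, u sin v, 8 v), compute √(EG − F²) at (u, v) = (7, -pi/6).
√(EG − F²)|_{(7, -pi/6)} = sqrt(113)

E = 1, F = 0, G = u^2 + 64; EG − F² = u^2 + 64; √(EG − F²) = sqrt(u^2 + 64). At the given point: sqrt(113).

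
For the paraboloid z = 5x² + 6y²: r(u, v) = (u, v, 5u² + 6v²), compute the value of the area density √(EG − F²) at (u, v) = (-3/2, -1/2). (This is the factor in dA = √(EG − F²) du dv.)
√(EG − F²)|_{(-3/2, -1/2)} = sqrt(262)

E = 100*u^2 + 1, F = 120*u*v, G = 144*v^2 + 1, so EG − F² = 100*u^2 + 144*v^2 + 1. Taking the positive square root: √(EG − F²) = sqrt(100*u^2 + 144*v^2 + 1). At (u, v) = (-3/2, -1/2): sqrt(262).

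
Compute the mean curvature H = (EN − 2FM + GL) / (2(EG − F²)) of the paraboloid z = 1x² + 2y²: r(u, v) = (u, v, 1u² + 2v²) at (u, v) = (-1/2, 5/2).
H = 35*sqrt(102)/3468

With E = 4*u^2 + 1, F = 8*u*v, G = 16*v^2 + 1, L = 2/sqrt(4*u^2 + 16*v^2 + 1), M = 0, N = 4/sqrt(4*u^2 + 16*v^2 + 1), assemble
  H = (EN − 2FM + GL) / (2(EG − F²)) = (8*u^2 + 16*v^2 + 3)/(4*u^2 + 16*v^2 + 1)^(3/2).
At (u, v) = (-1/2, 5/2): H = 35*sqrt(102)/3468.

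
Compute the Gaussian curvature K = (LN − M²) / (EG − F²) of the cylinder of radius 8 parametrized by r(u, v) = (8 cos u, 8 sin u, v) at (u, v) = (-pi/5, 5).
K = 0

Coefficients of the first fundamental form: E = 64, F = 0, G = 1.
Coefficients of the second fundamental form: L = -8, M = 0, N = 0.
Assemble K = (LN − M²)/(EG − F²) = 0. At (u, v) = (-pi/5, 5): K = 0.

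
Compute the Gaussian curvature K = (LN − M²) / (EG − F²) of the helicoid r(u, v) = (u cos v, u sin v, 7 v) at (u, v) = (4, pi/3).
K = -49/4225

Coefficients of the first fundamental form: E = 1, F = 0, G = u^2 + 49.
Coefficients of the second fundamental form: L = 0, M = -7/sqrt(u^2 + 49), N = 0.
Assemble K = (LN − M²)/(EG − F²) = -49/(u^2 + 49)^2. At (u, v) = (4, pi/3): K = -49/4225.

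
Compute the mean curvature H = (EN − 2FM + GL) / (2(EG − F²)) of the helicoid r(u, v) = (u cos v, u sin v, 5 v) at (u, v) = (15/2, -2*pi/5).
H = 0

With E = 1, F = 0, G = u^2 + 25, L = 0, M = -5/sqrt(u^2 + 25), N = 0, assemble
  H = (EN − 2FM + GL) / (2(EG − F²)) = 0.
At (u, v) = (15/2, -2*pi/5): H = 0.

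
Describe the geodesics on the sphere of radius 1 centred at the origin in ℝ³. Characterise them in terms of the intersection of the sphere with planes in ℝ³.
Geodesics on the sphere of radius 1 are great circles — circles of radius 1 obtained as the intersection of the sphere with planes through the origin (the centre of the sphere).

A curve α(t) of nonzero constant speed on the sphere of radius 1 is a geodesic iff its acceleration α̈ is everywhere normal to the surface, i.e. parallel to the radial vector α(t). Then d/dt(α × α̇) = α̇ × α̇ + α × α̈ = 0, so α × α̇ is a constant vector n ≠ 0 and α(t) · n = 0 for all t: α lies in the plane through the origin with normal n. The intersection of that plane with the sphere is a circle of radius 1 (a great circle). Conversely, a great circle traversed at constant speed has centripetal acceleration pointing at the origin, hence normal to the sphere, so every great circle is a geodesic.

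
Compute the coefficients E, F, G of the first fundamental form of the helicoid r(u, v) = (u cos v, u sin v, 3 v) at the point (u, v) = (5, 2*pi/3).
E = 1;  F = 0;  G = 34

Partials: r_u = (cos(v), sin(v), 0), r_v = (-u*sin(v), u*cos(v), 3). As functions of (u, v):
  E = r_u · r_u = 1,
  F = r_u · r_v = 0,
  G = r_v · r_v = u^2 + 9.
Evaluating at (u, v) = (5, 2*pi/3): E = 1, F = 0, G = 34.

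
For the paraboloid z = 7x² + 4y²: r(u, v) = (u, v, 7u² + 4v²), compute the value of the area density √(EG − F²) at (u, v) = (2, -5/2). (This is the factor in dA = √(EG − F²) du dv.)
√(EG − F²)|_{(2, -5/2)} = sqrt(1185)

E = 196*u^2 + 1, F = 112*u*v, G = 64*v^2 + 1, so EG − F² = 196*u^2 + 64*v^2 + 1. Taking the positive square root: √(EG − F²) = sqrt(196*u^2 + 64*v^2 + 1). At (u, v) = (2, -5/2): sqrt(1185).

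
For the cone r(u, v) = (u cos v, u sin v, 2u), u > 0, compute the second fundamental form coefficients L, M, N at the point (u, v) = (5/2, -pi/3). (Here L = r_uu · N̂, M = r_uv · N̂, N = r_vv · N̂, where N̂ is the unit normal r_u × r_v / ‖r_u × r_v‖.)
L = 0;  M = 0;  N = sqrt(5)

Compute the unit normal N̂(u, v) = (-2*sqrt(5)*u*cos(v)/(5*Abs(u)), -2*sqrt(5)*u*sin(v)/(5*Abs(u)), sqrt(5)*u/(5*Abs(u))), and the second partials r_uu, r_uv, r_vv. Take dot products:
  L(u, v) = r_uu · N̂ = 0,
  M(u, v) = r_uv · N̂ = 0,
  N(u, v) = r_vv · N̂ = 2*sqrt(5)*u^2/(5*Abs(u)).
Evaluating at (u, v) = (5/2, -pi/3):
  L = 0, M = 0, N = sqrt(5).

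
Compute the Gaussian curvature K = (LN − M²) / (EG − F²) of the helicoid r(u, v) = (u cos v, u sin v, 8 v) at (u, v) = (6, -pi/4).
K = -4/625

Coefficients of the first fundamental form: E = 1, F = 0, G = u^2 + 64.
Coefficients of the second fundamental form: L = 0, M = -8/sqrt(u^2 + 64), N = 0.
Assemble K = (LN − M²)/(EG − F²) = -64/(u^2 + 64)^2. At (u, v) = (6, -pi/4): K = -4/625.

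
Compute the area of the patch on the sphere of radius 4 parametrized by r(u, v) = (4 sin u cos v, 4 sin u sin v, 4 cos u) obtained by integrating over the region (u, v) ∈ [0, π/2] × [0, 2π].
Area = 32*pi

Area = ∫∫ √(EG − F²) du dv with √(EG − F²) = 16*Abs(sin(u)). Integrating over [0, π/2] × [0, 2π] gives 32*pi.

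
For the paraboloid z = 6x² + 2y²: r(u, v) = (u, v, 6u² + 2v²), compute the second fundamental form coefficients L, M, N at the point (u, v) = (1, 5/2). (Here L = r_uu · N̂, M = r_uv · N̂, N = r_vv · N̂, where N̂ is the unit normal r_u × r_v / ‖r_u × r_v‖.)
L = 12*sqrt(5)/35;  M = 0;  N = 4*sqrt(5)/35

Compute the unit normal N̂(u, v) = (-12*u/sqrt(144*u^2 + 16*v^2 + 1), -4*v/sqrt(144*u^2 + 16*v^2 + 1), 1/sqrt(144*u^2 + 16*v^2 + 1)), and the second partials r_uu, r_uv, r_vv. Take dot products:
  L(u, v) = r_uu · N̂ = 12/sqrt(144*u^2 + 16*v^2 + 1),
  M(u, v) = r_uv · N̂ = 0,
  N(u, v) = r_vv · N̂ = 4/sqrt(144*u^2 + 16*v^2 + 1).
Evaluating at (u, v) = (1, 5/2):
  L = 12*sqrt(5)/35, M = 0, N = 4*sqrt(5)/35.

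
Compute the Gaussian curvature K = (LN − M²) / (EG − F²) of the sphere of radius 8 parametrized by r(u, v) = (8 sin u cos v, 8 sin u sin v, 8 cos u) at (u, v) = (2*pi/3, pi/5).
K = 1/64

Coefficients of the first fundamental form: E = 64, F = 0, G = 64*sin(u)^2.
Coefficients of the second fundamental form: L = -8*sin(u)/Abs(sin(u)), M = 0, N = -8*sin(u)^3/Abs(sin(u)).
Assemble K = (LN − M²)/(EG − F²) = 1/64. At (u, v) = (2*pi/3, pi/5): K = 1/64.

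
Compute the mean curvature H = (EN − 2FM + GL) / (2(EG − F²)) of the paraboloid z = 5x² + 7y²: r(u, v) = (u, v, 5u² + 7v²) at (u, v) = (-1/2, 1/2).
H = 48*sqrt(3)/125

With E = 100*u^2 + 1, F = 140*u*v, G = 196*v^2 + 1, L = 10/sqrt(100*u^2 + 196*v^2 + 1), M = 0, N = 14/sqrt(100*u^2 + 196*v^2 + 1), assemble
  H = (EN − 2FM + GL) / (2(EG − F²)) = 4*(175*u^2 + 245*v^2 + 3)/(100*u^2 + 196*v^2 + 1)^(3/2).
At (u, v) = (-1/2, 1/2): H = 48*sqrt(3)/125.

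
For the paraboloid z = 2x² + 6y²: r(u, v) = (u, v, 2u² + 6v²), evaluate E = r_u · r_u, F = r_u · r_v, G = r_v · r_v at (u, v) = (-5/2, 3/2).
E = 101;  F = -180;  G = 325

Partials: r_u = (1, 0, 4*u), r_v = (0, 1, 12*v). As functions of (u, v):
  E = r_u · r_u = 16*u^2 + 1,
  F = r_u · r_v = 48*u*v,
  G = r_v · r_v = 144*v^2 + 1.
Evaluating at (u, v) = (-5/2, 3/2): E = 101, F = -180, G = 325.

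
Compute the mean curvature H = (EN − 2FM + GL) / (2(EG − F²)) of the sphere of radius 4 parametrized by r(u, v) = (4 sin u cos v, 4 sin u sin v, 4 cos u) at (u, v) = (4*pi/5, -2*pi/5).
H = -1/4

With E = 16, F = 0, G = 16*sin(u)^2, L = -4*sin(u)/Abs(sin(u)), M = 0, N = -4*sin(u)^3/Abs(sin(u)), assemble
  H = (EN − 2FM + GL) / (2(EG − F²)) = -sin(u)/(4*Abs(sin(u))).
At (u, v) = (4*pi/5, -2*pi/5): H = -1/4.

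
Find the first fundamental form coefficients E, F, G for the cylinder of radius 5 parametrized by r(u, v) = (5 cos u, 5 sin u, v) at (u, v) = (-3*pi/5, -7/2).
E = 25;  F = 0;  G = 1

Partials: r_u = (-5*sin(u), 5*cos(u), 0), r_v = (0, 0, 1). As functions of (u, v):
  E = r_u · r_u = 25,
  F = r_u · r_v = 0,
  G = r_v · r_v = 1.
Evaluating at (u, v) = (-3*pi/5, -7/2): E = 25, F = 0, G = 1.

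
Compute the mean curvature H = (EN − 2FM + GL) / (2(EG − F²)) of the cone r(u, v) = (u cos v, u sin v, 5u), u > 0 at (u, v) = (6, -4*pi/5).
H = 5*sqrt(26)/312

With E = 26, F = 0, G = u^2, L = 0, M = 0, N = 5*sqrt(26)*u^2/(26*Abs(u)), assemble
  H = (EN − 2FM + GL) / (2(EG − F²)) = 5*sqrt(26)/(52*Abs(u)).
At (u, v) = (6, -4*pi/5): H = 5*sqrt(26)/312.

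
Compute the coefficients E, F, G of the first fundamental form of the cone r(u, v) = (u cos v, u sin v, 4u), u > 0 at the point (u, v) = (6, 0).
E = 17;  F = 0;  G = 36

Partials: r_u = (cos(v), sin(v), 4), r_v = (-u*sin(v), u*cos(v), 0). As functions of (u, v):
  E = r_u · r_u = 17,
  F = r_u · r_v = 0,
  G = r_v · r_v = u^2.
Evaluating at (u, v) = (6, 0): E = 17, F = 0, G = 36.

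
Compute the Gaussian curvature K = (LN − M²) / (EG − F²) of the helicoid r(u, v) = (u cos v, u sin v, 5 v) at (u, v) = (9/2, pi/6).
K = -400/32761

Coefficients of the first fundamental form: E = 1, F = 0, G = u^2 + 25.
Coefficients of the second fundamental form: L = 0, M = -5/sqrt(u^2 + 25), N = 0.
Assemble K = (LN − M²)/(EG − F²) = -25/(u^2 + 25)^2. At (u, v) = (9/2, pi/6): K = -400/32761.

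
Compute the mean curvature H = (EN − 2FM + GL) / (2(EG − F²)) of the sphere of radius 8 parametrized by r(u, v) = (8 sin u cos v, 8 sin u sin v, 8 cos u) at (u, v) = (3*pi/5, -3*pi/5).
H = -1/8

With E = 64, F = 0, G = 64*sin(u)^2, L = -8*sin(u)/Abs(sin(u)), M = 0, N = -8*sin(u)^3/Abs(sin(u)), assemble
  H = (EN − 2FM + GL) / (2(EG − F²)) = -sin(u)/(8*Abs(sin(u))).
At (u, v) = (3*pi/5, -3*pi/5): H = -1/8.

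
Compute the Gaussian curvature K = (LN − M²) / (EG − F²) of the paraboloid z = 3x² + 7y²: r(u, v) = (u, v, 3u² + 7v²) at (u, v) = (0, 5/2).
K = 21/375769

Coefficients of the first fundamental form: E = 36*u^2 + 1, F = 84*u*v, G = 196*v^2 + 1.
Coefficients of the second fundamental form: L = 6/sqrt(36*u^2 + 196*v^2 + 1), M = 0, N = 14/sqrt(36*u^2 + 196*v^2 + 1).
Assemble K = (LN − M²)/(EG − F²) = 84/(1296*u^4 + 14112*u^2*v^2 + 72*u^2 + 38416*v^4 + 392*v^2 + 1). At (u, v) = (0, 5/2): K = 21/375769.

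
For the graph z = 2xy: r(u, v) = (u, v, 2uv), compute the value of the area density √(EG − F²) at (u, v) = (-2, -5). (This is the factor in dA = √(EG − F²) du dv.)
√(EG − F²)|_{(-2, -5)} = 3*sqrt(13)

E = 4*v^2 + 1, F = 4*u*v, G = 4*u^2 + 1, so EG − F² = 4*u^2 + 4*v^2 + 1. Taking the positive square root: √(EG − F²) = sqrt(4*u^2 + 4*v^2 + 1). At (u, v) = (-2, -5): 3*sqrt(13).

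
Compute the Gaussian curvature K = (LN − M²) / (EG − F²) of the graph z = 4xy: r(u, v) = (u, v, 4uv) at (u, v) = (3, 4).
K = -16/160801

Coefficients of the first fundamental form: E = 16*v^2 + 1, F = 16*u*v, G = 16*u^2 + 1.
Coefficients of the second fundamental form: L = 0, M = 4/sqrt(16*u^2 + 16*v^2 + 1), N = 0.
Assemble K = (LN − M²)/(EG − F²) = -16/(256*u^4 + 512*u^2*v^2 + 32*u^2 + 256*v^4 + 32*v^2 + 1). At (u, v) = (3, 4): K = -16/160801.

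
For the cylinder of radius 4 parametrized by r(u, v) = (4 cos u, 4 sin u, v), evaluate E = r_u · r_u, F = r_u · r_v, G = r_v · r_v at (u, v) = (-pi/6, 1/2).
E = 16;  F = 0;  G = 1

Partials: r_u = (-4*sin(u), 4*cos(u), 0), r_v = (0, 0, 1). As functions of (u, v):
  E = r_u · r_u = 16,
  F = r_u · r_v = 0,
  G = r_v · r_v = 1.
Evaluating at (u, v) = (-pi/6, 1/2): E = 16, F = 0, G = 1.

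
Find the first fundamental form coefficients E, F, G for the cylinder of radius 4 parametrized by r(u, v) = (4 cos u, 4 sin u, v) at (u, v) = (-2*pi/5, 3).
E = 16;  F = 0;  G = 1

Partials: r_u = (-4*sin(u), 4*cos(u), 0), r_v = (0, 0, 1). As functions of (u, v):
  E = r_u · r_u = 16,
  F = r_u · r_v = 0,
  G = r_v · r_v = 1.
Evaluating at (u, v) = (-2*pi/5, 3): E = 16, F = 0, G = 1.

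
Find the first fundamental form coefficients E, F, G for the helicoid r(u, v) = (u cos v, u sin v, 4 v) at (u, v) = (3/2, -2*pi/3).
E = 1;  F = 0;  G = 73/4

Partials: r_u = (cos(v), sin(v), 0), r_v = (-u*sin(v), u*cos(v), 4). As functions of (u, v):
  E = r_u · r_u = 1,
  F = r_u · r_v = 0,
  G = r_v · r_v = u^2 + 16.
Evaluating at (u, v) = (3/2, -2*pi/3): E = 1, F = 0, G = 73/4.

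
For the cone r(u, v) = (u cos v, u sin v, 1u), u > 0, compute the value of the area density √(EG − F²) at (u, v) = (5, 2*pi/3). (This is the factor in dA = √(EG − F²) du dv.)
√(EG − F²)|_{(5, 2*pi/3)} = 5*sqrt(2)

E = 2, F = 0, G = u^2, so EG − F² = 2*u^2. Taking the positive square root: √(EG − F²) = sqrt(2)*Abs(u). At (u, v) = (5, 2*pi/3): 5*sqrt(2).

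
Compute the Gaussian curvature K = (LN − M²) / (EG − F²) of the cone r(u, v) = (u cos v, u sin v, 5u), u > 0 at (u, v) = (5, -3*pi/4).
K = 0

Coefficients of the first fundamental form: E = 26, F = 0, G = u^2.
Coefficients of the second fundamental form: L = 0, M = 0, N = 5*sqrt(26)*u^2/(26*Abs(u)).
Assemble K = (LN − M²)/(EG − F²) = 0. At (u, v) = (5, -3*pi/4): K = 0.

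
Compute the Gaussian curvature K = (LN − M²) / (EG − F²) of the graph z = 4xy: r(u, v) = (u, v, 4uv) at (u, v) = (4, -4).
K = -16/263169

Coefficients of the first fundamental form: E = 16*v^2 + 1, F = 16*u*v, G = 16*u^2 + 1.
Coefficients of the second fundamental form: L = 0, M = 4/sqrt(16*u^2 + 16*v^2 + 1), N = 0.
Assemble K = (LN − M²)/(EG − F²) = -16/(256*u^4 + 512*u^2*v^2 + 32*u^2 + 256*v^4 + 32*v^2 + 1). At (u, v) = (4, -4): K = -16/263169.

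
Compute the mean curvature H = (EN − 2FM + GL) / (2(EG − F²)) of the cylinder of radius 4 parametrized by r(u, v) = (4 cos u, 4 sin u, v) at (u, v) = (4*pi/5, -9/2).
H = -1/8

With E = 16, F = 0, G = 1, L = -4, M = 0, N = 0, assemble
  H = (EN − 2FM + GL) / (2(EG − F²)) = -1/8.
At (u, v) = (4*pi/5, -9/2): H = -1/8.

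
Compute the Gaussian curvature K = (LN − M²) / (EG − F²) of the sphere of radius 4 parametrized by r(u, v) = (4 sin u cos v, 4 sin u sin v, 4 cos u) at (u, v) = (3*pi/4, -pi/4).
K = 1/16

Coefficients of the first fundamental form: E = 16, F = 0, G = 16*sin(u)^2.
Coefficients of the second fundamental form: L = -4*sin(u)/Abs(sin(u)), M = 0, N = -4*sin(u)^3/Abs(sin(u)).
Assemble K = (LN − M²)/(EG − F²) = 1/16. At (u, v) = (3*pi/4, -pi/4): K = 1/16.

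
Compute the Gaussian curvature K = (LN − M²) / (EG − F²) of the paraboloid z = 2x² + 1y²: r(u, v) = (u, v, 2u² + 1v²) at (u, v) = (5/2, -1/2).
K = 2/2601

Coefficients of the first fundamental form: E = 16*u^2 + 1, F = 8*u*v, G = 4*v^2 + 1.
Coefficients of the second fundamental form: L = 4/sqrt(16*u^2 + 4*v^2 + 1), M = 0, N = 2/sqrt(16*u^2 + 4*v^2 + 1).
Assemble K = (LN − M²)/(EG − F²) = 8/(256*u^4 + 128*u^2*v^2 + 32*u^2 + 16*v^4 + 8*v^2 + 1). At (u, v) = (5/2, -1/2): K = 2/2601.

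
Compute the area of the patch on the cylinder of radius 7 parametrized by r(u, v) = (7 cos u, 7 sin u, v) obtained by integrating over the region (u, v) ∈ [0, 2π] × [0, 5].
Area = 70*pi

Area = ∫∫ √(EG − F²) du dv with √(EG − F²) = 7. Integrating over [0, 2π] × [0, 5] gives 70*pi.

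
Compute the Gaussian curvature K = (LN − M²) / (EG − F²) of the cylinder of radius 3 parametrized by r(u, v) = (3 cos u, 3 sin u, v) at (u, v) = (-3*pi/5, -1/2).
K = 0

Coefficients of the first fundamental form: E = 9, F = 0, G = 1.
Coefficients of the second fundamental form: L = -3, M = 0, N = 0.
Assemble K = (LN − M²)/(EG − F²) = 0. At (u, v) = (-3*pi/5, -1/2): K = 0.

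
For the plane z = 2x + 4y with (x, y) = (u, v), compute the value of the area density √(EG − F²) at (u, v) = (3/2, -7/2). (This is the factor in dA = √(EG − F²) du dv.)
√(EG − F²)|_{(3/2, -7/2)} = sqrt(21)

E = 5, F = 8, G = 17, so EG − F² = 21. Taking the positive square root: √(EG − F²) = sqrt(21). At (u, v) = (3/2, -7/2): sqrt(21).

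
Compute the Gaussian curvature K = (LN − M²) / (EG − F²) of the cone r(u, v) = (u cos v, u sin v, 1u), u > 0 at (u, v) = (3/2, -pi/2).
K = 0

Coefficients of the first fundamental form: E = 2, F = 0, G = u^2.
Coefficients of the second fundamental form: L = 0, M = 0, N = sqrt(2)*u^2/(2*Abs(u)).
Assemble K = (LN − M²)/(EG − F²) = 0. At (u, v) = (3/2, -pi/2): K = 0.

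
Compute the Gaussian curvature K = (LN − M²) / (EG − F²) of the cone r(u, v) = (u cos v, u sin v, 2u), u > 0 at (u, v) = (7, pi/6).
K = 0

Coefficients of the first fundamental form: E = 5, F = 0, G = u^2.
Coefficients of the second fundamental form: L = 0, M = 0, N = 2*sqrt(5)*u^2/(5*Abs(u)).
Assemble K = (LN − M²)/(EG − F²) = 0. At (u, v) = (7, pi/6): K = 0.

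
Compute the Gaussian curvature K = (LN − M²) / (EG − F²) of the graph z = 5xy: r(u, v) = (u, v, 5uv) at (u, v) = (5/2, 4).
K = -400/4968441

Coefficients of the first fundamental form: E = 25*v^2 + 1, F = 25*u*v, G = 25*u^2 + 1.
Coefficients of the second fundamental form: L = 0, M = 5/sqrt(25*u^2 + 25*v^2 + 1), N = 0.
Assemble K = (LN − M²)/(EG − F²) = -25/(625*u^4 + 1250*u^2*v^2 + 50*u^2 + 625*v^4 + 50*v^2 + 1). At (u, v) = (5/2, 4): K = -400/4968441.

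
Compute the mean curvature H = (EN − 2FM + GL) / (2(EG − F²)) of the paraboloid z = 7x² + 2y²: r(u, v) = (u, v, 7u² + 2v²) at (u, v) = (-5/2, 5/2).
H = 27*sqrt(1326)/15028

With E = 196*u^2 + 1, F = 56*u*v, G = 16*v^2 + 1, L = 14/sqrt(196*u^2 + 16*v^2 + 1), M = 0, N = 4/sqrt(196*u^2 + 16*v^2 + 1), assemble
  H = (EN − 2FM + GL) / (2(EG − F²)) = (392*u^2 + 112*v^2 + 9)/(196*u^2 + 16*v^2 + 1)^(3/2).
At (u, v) = (-5/2, 5/2): H = 27*sqrt(1326)/15028.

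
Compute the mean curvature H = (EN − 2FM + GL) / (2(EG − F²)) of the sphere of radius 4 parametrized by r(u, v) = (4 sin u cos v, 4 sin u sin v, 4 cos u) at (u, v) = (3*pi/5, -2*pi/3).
H = -1/4

With E = 16, F = 0, G = 16*sin(u)^2, L = -4*sin(u)/Abs(sin(u)), M = 0, N = -4*sin(u)^3/Abs(sin(u)), assemble
  H = (EN − 2FM + GL) / (2(EG − F²)) = -sin(u)/(4*Abs(sin(u))).
At (u, v) = (3*pi/5, -2*pi/3): H = -1/4.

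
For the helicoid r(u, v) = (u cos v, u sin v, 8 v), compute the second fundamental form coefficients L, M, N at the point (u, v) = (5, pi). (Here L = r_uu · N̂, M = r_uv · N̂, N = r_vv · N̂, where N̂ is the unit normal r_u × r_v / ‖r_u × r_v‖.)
L = 0;  M = -8*sqrt(89)/89;  N = 0

Compute the unit normal N̂(u, v) = (8*sin(v)/sqrt(u^2 + 64), -8*cos(v)/sqrt(u^2 + 64), u/sqrt(u^2 + 64)), and the second partials r_uu, r_uv, r_vv. Take dot products:
  L(u, v) = r_uu · N̂ = 0,
  M(u, v) = r_uv · N̂ = -8/sqrt(u^2 + 64),
  N(u, v) = r_vv · N̂ = 0.
Evaluating at (u, v) = (5, pi):
  L = 0, M = -8*sqrt(89)/89, N = 0.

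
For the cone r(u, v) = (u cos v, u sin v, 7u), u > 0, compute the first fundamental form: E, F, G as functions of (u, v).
E = 50;  F = 0;  G = u^2

Compute partials: r_u = (cos(v), sin(v), 7), r_v = (-u*sin(v), u*cos(v), 0). Then
  E = r_u · r_u = 50,
  F = r_u · r_v = 0,
  G = r_v · r_v = u^2.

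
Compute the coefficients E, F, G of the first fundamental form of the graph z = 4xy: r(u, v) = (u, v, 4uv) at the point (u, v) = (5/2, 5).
E = 401;  F = 200;  G = 101

Partials: r_u = (1, 0, 4*v), r_v = (0, 1, 4*u). As functions of (u, v):
  E = r_u · r_u = 16*v^2 + 1,
  F = r_u · r_v = 16*u*v,
  G = r_v · r_v = 16*u^2 + 1.
Evaluating at (u, v) = (5/2, 5): E = 401, F = 200, G = 101.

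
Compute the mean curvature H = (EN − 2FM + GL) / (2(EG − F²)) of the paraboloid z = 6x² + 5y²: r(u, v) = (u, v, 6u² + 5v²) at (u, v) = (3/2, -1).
H = 2231*sqrt(17)/36125

With E = 144*u^2 + 1, F = 120*u*v, G = 100*v^2 + 1, L = 12/sqrt(144*u^2 + 100*v^2 + 1), M = 0, N = 10/sqrt(144*u^2 + 100*v^2 + 1), assemble
  H = (EN − 2FM + GL) / (2(EG − F²)) = (720*u^2 + 600*v^2 + 11)/(144*u^2 + 100*v^2 + 1)^(3/2).
At (u, v) = (3/2, -1): H = 2231*sqrt(17)/36125.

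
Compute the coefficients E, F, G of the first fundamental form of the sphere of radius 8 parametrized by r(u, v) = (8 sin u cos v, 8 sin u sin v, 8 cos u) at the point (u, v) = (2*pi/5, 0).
E = 64;  F = 0;  G = 8*sqrt(5) + 40

Partials: r_u = (8*cos(u)*cos(v), 8*sin(v)*cos(u), -8*sin(u)), r_v = (-8*sin(u)*sin(v), 8*sin(u)*cos(v), 0). As functions of (u, v):
  E = r_u · r_u = 64,
  F = r_u · r_v = 0,
  G = r_v · r_v = 64*sin(u)^2.
Evaluating at (u, v) = (2*pi/5, 0): E = 64, F = 0, G = 8*sqrt(5) + 40.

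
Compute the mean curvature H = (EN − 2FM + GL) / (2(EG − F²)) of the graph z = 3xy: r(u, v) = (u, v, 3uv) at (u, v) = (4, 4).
H = -432/4913

With E = 9*v^2 + 1, F = 9*u*v, G = 9*u^2 + 1, L = 0, M = 3/sqrt(9*u^2 + 9*v^2 + 1), N = 0, assemble
  H = (EN − 2FM + GL) / (2(EG − F²)) = -27*u*v/(9*u^2 + 9*v^2 + 1)^(3/2).
At (u, v) = (4, 4): H = -432/4913.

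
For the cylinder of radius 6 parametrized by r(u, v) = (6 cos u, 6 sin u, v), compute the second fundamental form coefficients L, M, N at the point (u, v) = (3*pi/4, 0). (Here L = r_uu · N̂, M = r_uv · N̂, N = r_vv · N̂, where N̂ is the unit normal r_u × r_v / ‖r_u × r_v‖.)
L = -6;  M = 0;  N = 0

Compute the unit normal N̂(u, v) = (cos(u), sin(u), 0), and the second partials r_uu, r_uv, r_vv. Take dot products:
  L(u, v) = r_uu · N̂ = -6,
  M(u, v) = r_uv · N̂ = 0,
  N(u, v) = r_vv · N̂ = 0.
Evaluating at (u, v) = (3*pi/4, 0):
  L = -6, M = 0, N = 0.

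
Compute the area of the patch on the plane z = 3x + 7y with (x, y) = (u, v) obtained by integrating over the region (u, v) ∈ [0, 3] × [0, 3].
Area = 9*sqrt(59)

Area = ∫∫ √(EG − F²) du dv with √(EG − F²) = sqrt(59). Integrating over [0, 3] × [0, 3] gives 9*sqrt(59).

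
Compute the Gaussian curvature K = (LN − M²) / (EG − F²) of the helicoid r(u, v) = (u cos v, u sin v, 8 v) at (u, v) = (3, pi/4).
K = -64/5329

Coefficients of the first fundamental form: E = 1, F = 0, G = u^2 + 64.
Coefficients of the second fundamental form: L = 0, M = -8/sqrt(u^2 + 64), N = 0.
Assemble K = (LN − M²)/(EG − F²) = -64/(u^2 + 64)^2. At (u, v) = (3, pi/4): K = -64/5329.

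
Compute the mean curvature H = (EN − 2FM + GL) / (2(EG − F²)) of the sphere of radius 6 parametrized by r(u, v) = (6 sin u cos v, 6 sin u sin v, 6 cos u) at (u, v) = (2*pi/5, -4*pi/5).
H = -1/6

With E = 36, F = 0, G = 36*sin(u)^2, L = -6*sin(u)/Abs(sin(u)), M = 0, N = -6*sin(u)^3/Abs(sin(u)), assemble
  H = (EN − 2FM + GL) / (2(EG − F²)) = -sin(u)/(6*Abs(sin(u))).
At (u, v) = (2*pi/5, -4*pi/5): H = -1/6.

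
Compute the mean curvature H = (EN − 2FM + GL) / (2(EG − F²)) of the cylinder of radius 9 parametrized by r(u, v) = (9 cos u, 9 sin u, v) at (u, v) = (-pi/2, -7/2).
H = -1/18

With E = 81, F = 0, G = 1, L = -9, M = 0, N = 0, assemble
  H = (EN − 2FM + GL) / (2(EG − F²)) = -1/18.
At (u, v) = (-pi/2, -7/2): H = -1/18.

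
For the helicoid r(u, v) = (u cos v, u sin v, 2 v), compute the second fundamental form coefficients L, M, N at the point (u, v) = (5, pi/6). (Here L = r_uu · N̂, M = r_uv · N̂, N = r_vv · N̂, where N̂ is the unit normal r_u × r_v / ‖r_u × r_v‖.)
L = 0;  M = -2*sqrt(29)/29;  N = 0

Compute the unit normal N̂(u, v) = (2*sin(v)/sqrt(u^2 + 4), -2*cos(v)/sqrt(u^2 + 4), u/sqrt(u^2 + 4)), and the second partials r_uu, r_uv, r_vv. Take dot products:
  L(u, v) = r_uu · N̂ = 0,
  M(u, v) = r_uv · N̂ = -2/sqrt(u^2 + 4),
  N(u, v) = r_vv · N̂ = 0.
Evaluating at (u, v) = (5, pi/6):
  L = 0, M = -2*sqrt(29)/29, N = 0.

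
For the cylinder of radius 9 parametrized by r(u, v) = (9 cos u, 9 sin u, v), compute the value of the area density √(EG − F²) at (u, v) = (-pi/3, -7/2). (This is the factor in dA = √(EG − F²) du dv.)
√(EG − F²)|_{(-pi/3, -7/2)} = 9

E = 81, F = 0, G = 1, so EG − F² = 81. Taking the positive square root: √(EG − F²) = 9. At (u, v) = (-pi/3, -7/2): 9.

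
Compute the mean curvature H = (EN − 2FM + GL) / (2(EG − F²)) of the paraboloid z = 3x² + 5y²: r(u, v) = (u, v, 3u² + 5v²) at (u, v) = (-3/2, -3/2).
H = 1088*sqrt(307)/94249

With E = 36*u^2 + 1, F = 60*u*v, G = 100*v^2 + 1, L = 6/sqrt(36*u^2 + 100*v^2 + 1), M = 0, N = 10/sqrt(36*u^2 + 100*v^2 + 1), assemble
  H = (EN − 2FM + GL) / (2(EG − F²)) = 4*(45*u^2 + 75*v^2 + 2)/(36*u^2 + 100*v^2 + 1)^(3/2).
At (u, v) = (-3/2, -3/2): H = 1088*sqrt(307)/94249.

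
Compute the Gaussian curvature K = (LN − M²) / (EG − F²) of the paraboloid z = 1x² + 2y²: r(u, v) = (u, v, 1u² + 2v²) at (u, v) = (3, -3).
K = 8/32761

Coefficients of the first fundamental form: E = 4*u^2 + 1, F = 8*u*v, G = 16*v^2 + 1.
Coefficients of the second fundamental form: L = 2/sqrt(4*u^2 + 16*v^2 + 1), M = 0, N = 4/sqrt(4*u^2 + 16*v^2 + 1).
Assemble K = (LN − M²)/(EG − F²) = 8/(16*u^4 + 128*u^2*v^2 + 8*u^2 + 256*v^4 + 32*v^2 + 1). At (u, v) = (3, -3): K = 8/32761.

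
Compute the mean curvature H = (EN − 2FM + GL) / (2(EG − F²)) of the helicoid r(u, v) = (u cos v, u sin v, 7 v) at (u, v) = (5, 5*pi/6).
H = 0

With E = 1, F = 0, G = u^2 + 49, L = 0, M = -7/sqrt(u^2 + 49), N = 0, assemble
  H = (EN − 2FM + GL) / (2(EG − F²)) = 0.
At (u, v) = (5, 5*pi/6): H = 0.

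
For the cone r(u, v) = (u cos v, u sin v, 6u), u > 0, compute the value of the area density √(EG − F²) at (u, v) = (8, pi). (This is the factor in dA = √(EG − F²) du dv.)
√(EG − F²)|_{(8, pi)} = 8*sqrt(37)

E = 37, F = 0, G = u^2, so EG − F² = 37*u^2. Taking the positive square root: √(EG − F²) = sqrt(37)*Abs(u). At (u, v) = (8, pi): 8*sqrt(37).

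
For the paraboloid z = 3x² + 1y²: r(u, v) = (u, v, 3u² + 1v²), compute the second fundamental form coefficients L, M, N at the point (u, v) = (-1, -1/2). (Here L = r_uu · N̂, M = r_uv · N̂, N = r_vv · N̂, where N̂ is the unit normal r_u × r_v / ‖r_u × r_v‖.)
L = 3*sqrt(38)/19;  M = 0;  N = sqrt(38)/19

Compute the unit normal N̂(u, v) = (-6*u/sqrt(36*u^2 + 4*v^2 + 1), -2*v/sqrt(36*u^2 + 4*v^2 + 1), 1/sqrt(36*u^2 + 4*v^2 + 1)), and the second partials r_uu, r_uv, r_vv. Take dot products:
  L(u, v) = r_uu · N̂ = 6/sqrt(36*u^2 + 4*v^2 + 1),
  M(u, v) = r_uv · N̂ = 0,
  N(u, v) = r_vv · N̂ = 2/sqrt(36*u^2 + 4*v^2 + 1).
Evaluating at (u, v) = (-1, -1/2):
  L = 3*sqrt(38)/19, M = 0, N = sqrt(38)/19.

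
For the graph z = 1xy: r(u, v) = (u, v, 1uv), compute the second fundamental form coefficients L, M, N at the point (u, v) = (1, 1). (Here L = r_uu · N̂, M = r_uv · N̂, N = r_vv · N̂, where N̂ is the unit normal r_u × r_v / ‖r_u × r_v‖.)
L = 0;  M = sqrt(3)/3;  N = 0

Compute the unit normal N̂(u, v) = (-v/sqrt(u^2 + v^2 + 1), -u/sqrt(u^2 + v^2 + 1), 1/sqrt(u^2 + v^2 + 1)), and the second partials r_uu, r_uv, r_vv. Take dot products:
  L(u, v) = r_uu · N̂ = 0,
  M(u, v) = r_uv · N̂ = 1/sqrt(u^2 + v^2 + 1),
  N(u, v) = r_vv · N̂ = 0.
Evaluating at (u, v) = (1, 1):
  L = 0, M = sqrt(3)/3, N = 0.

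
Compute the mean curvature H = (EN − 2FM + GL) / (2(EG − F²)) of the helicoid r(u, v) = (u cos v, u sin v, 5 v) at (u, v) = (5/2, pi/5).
H = 0

With E = 1, F = 0, G = u^2 + 25, L = 0, M = -5/sqrt(u^2 + 25), N = 0, assemble
  H = (EN − 2FM + GL) / (2(EG − F²)) = 0.
At (u, v) = (5/2, pi/5): H = 0.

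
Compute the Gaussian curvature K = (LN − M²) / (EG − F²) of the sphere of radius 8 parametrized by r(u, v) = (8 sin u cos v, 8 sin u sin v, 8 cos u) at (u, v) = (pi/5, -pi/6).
K = 1/64

Coefficients of the first fundamental form: E = 64, F = 0, G = 64*sin(u)^2.
Coefficients of the second fundamental form: L = -8*sin(u)/Abs(sin(u)), M = 0, N = -8*sin(u)^3/Abs(sin(u)).
Assemble K = (LN − M²)/(EG − F²) = 1/64. At (u, v) = (pi/5, -pi/6): K = 1/64.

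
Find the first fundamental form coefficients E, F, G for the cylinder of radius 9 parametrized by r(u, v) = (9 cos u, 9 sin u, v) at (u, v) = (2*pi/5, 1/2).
E = 81;  F = 0;  G = 1

Partials: r_u = (-9*sin(u), 9*cos(u), 0), r_v = (0, 0, 1). As functions of (u, v):
  E = r_u · r_u = 81,
  F = r_u · r_v = 0,
  G = r_v · r_v = 1.
Evaluating at (u, v) = (2*pi/5, 1/2): E = 81, F = 0, G = 1.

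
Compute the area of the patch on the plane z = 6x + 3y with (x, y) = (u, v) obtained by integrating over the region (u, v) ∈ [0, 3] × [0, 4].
Area = 12*sqrt(46)

Area = ∫∫ √(EG − F²) du dv with √(EG − F²) = sqrt(46). Integrating over [0, 3] × [0, 4] gives 12*sqrt(46).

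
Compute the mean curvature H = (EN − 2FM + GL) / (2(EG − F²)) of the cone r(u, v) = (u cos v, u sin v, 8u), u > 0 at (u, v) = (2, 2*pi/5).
H = 2*sqrt(65)/65

With E = 65, F = 0, G = u^2, L = 0, M = 0, N = 8*sqrt(65)*u^2/(65*Abs(u)), assemble
  H = (EN − 2FM + GL) / (2(EG − F²)) = 4*sqrt(65)/(65*Abs(u)).
At (u, v) = (2, 2*pi/5): H = 2*sqrt(65)/65.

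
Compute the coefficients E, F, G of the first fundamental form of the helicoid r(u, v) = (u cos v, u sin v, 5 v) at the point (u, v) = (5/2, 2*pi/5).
E = 1;  F = 0;  G = 125/4

Partials: r_u = (cos(v), sin(v), 0), r_v = (-u*sin(v), u*cos(v), 5). As functions of (u, v):
  E = r_u · r_u = 1,
  F = r_u · r_v = 0,
  G = r_v · r_v = u^2 + 25.
Evaluating at (u, v) = (5/2, 2*pi/5): E = 1, F = 0, G = 125/4.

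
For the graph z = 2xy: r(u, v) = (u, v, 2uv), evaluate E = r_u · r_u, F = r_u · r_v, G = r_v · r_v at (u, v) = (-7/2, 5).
E = 101;  F = -70;  G = 50

Partials: r_u = (1, 0, 2*v), r_v = (0, 1, 2*u). As functions of (u, v):
  E = r_u · r_u = 4*v^2 + 1,
  F = r_u · r_v = 4*u*v,
  G = r_v · r_v = 4*u^2 + 1.
Evaluating at (u, v) = (-7/2, 5): E = 101, F = -70, G = 50.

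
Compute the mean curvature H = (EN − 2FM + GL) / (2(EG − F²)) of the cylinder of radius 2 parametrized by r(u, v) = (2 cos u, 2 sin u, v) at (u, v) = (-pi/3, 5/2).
H = -1/4

With E = 4, F = 0, G = 1, L = -2, M = 0, N = 0, assemble
  H = (EN − 2FM + GL) / (2(EG − F²)) = -1/4.
At (u, v) = (-pi/3, 5/2): H = -1/4.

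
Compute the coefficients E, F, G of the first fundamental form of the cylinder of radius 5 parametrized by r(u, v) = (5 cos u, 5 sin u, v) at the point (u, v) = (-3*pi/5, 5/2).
E = 25;  F = 0;  G = 1

Partials: r_u = (-5*sin(u), 5*cos(u), 0), r_v = (0, 0, 1). As functions of (u, v):
  E = r_u · r_u = 25,
  F = r_u · r_v = 0,
  G = r_v · r_v = 1.
Evaluating at (u, v) = (-3*pi/5, 5/2): E = 25, F = 0, G = 1.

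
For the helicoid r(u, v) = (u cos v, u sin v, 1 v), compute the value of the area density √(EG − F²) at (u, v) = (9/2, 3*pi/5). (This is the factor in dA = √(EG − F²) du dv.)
√(EG − F²)|_{(9/2, 3*pi/5)} = sqrt(85)/2

E = 1, F = 0, G = u^2 + 1, so EG − F² = u^2 + 1. Taking the positive square root: √(EG − F²) = sqrt(u^2 + 1). At (u, v) = (9/2, 3*pi/5): sqrt(85)/2.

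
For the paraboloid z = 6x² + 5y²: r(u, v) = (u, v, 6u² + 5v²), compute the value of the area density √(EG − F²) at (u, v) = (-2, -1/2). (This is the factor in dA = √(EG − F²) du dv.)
√(EG − F²)|_{(-2, -1/2)} = sqrt(602)

E = 144*u^2 + 1, F = 120*u*v, G = 100*v^2 + 1, so EG − F² = 144*u^2 + 100*v^2 + 1. Taking the positive square root: √(EG − F²) = sqrt(144*u^2 + 100*v^2 + 1). At (u, v) = (-2, -1/2): sqrt(602).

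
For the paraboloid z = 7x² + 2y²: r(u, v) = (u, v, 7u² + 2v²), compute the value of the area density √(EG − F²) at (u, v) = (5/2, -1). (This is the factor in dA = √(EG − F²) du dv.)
√(EG − F²)|_{(5/2, -1)} = 3*sqrt(138)

E = 196*u^2 + 1, F = 56*u*v, G = 16*v^2 + 1, so EG − F² = 196*u^2 + 16*v^2 + 1. Taking the positive square root: √(EG − F²) = sqrt(196*u^2 + 16*v^2 + 1). At (u, v) = (5/2, -1): 3*sqrt(138).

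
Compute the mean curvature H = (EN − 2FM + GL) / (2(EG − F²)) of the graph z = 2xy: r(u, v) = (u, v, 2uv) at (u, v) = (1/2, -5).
H = 5*sqrt(102)/2601

With E = 4*v^2 + 1, F = 4*u*v, G = 4*u^2 + 1, L = 0, M = 2/sqrt(4*u^2 + 4*v^2 + 1), N = 0, assemble
  H = (EN − 2FM + GL) / (2(EG − F²)) = -8*u*v/(4*u^2 + 4*v^2 + 1)^(3/2).
At (u, v) = (1/2, -5): H = 5*sqrt(102)/2601.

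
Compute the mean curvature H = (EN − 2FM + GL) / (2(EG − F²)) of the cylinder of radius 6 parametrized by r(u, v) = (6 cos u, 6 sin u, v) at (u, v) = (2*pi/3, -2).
H = -1/12

With E = 36, F = 0, G = 1, L = -6, M = 0, N = 0, assemble
  H = (EN − 2FM + GL) / (2(EG − F²)) = -1/12.
At (u, v) = (2*pi/3, -2): H = -1/12.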